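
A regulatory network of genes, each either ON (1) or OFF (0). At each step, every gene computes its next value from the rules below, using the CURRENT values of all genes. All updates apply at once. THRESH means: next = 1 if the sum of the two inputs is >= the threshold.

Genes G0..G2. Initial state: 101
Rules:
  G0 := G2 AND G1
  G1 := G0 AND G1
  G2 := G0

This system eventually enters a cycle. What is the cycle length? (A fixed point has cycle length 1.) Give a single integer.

Answer: 1

Derivation:
Step 0: 101
Step 1: G0=G2&G1=1&0=0 G1=G0&G1=1&0=0 G2=G0=1 -> 001
Step 2: G0=G2&G1=1&0=0 G1=G0&G1=0&0=0 G2=G0=0 -> 000
Step 3: G0=G2&G1=0&0=0 G1=G0&G1=0&0=0 G2=G0=0 -> 000
State from step 3 equals state from step 2 -> cycle length 1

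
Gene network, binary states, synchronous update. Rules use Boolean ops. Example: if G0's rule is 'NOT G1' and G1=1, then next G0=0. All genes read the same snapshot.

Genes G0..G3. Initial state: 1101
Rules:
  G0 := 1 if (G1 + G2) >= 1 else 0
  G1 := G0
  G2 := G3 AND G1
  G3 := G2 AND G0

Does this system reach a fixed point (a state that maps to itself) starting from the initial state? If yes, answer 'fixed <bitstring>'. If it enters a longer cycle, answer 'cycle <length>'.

Step 0: 1101
Step 1: G0=(1+0>=1)=1 G1=G0=1 G2=G3&G1=1&1=1 G3=G2&G0=0&1=0 -> 1110
Step 2: G0=(1+1>=1)=1 G1=G0=1 G2=G3&G1=0&1=0 G3=G2&G0=1&1=1 -> 1101
Cycle of length 2 starting at step 0 -> no fixed point

Answer: cycle 2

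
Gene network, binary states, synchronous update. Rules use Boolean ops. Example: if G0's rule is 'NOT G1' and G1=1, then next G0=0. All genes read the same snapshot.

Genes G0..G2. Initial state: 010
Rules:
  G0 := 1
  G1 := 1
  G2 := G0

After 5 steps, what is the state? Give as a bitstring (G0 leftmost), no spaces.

Step 1: G0=1(const) G1=1(const) G2=G0=0 -> 110
Step 2: G0=1(const) G1=1(const) G2=G0=1 -> 111
Step 3: G0=1(const) G1=1(const) G2=G0=1 -> 111
Step 4: G0=1(const) G1=1(const) G2=G0=1 -> 111
Step 5: G0=1(const) G1=1(const) G2=G0=1 -> 111

111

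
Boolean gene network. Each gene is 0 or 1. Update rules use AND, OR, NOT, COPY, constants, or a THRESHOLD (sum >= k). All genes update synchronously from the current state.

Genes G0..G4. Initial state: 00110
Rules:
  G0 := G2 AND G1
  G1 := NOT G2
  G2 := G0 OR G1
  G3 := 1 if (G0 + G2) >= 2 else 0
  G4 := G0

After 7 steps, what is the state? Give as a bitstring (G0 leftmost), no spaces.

Step 1: G0=G2&G1=1&0=0 G1=NOT G2=NOT 1=0 G2=G0|G1=0|0=0 G3=(0+1>=2)=0 G4=G0=0 -> 00000
Step 2: G0=G2&G1=0&0=0 G1=NOT G2=NOT 0=1 G2=G0|G1=0|0=0 G3=(0+0>=2)=0 G4=G0=0 -> 01000
Step 3: G0=G2&G1=0&1=0 G1=NOT G2=NOT 0=1 G2=G0|G1=0|1=1 G3=(0+0>=2)=0 G4=G0=0 -> 01100
Step 4: G0=G2&G1=1&1=1 G1=NOT G2=NOT 1=0 G2=G0|G1=0|1=1 G3=(0+1>=2)=0 G4=G0=0 -> 10100
Step 5: G0=G2&G1=1&0=0 G1=NOT G2=NOT 1=0 G2=G0|G1=1|0=1 G3=(1+1>=2)=1 G4=G0=1 -> 00111
Step 6: G0=G2&G1=1&0=0 G1=NOT G2=NOT 1=0 G2=G0|G1=0|0=0 G3=(0+1>=2)=0 G4=G0=0 -> 00000
Step 7: G0=G2&G1=0&0=0 G1=NOT G2=NOT 0=1 G2=G0|G1=0|0=0 G3=(0+0>=2)=0 G4=G0=0 -> 01000

01000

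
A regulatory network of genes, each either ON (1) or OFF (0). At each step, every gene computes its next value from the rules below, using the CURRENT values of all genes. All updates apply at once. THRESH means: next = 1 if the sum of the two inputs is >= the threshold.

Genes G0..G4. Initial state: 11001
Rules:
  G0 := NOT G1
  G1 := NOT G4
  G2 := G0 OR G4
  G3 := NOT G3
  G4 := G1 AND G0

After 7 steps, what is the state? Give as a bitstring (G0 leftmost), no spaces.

Step 1: G0=NOT G1=NOT 1=0 G1=NOT G4=NOT 1=0 G2=G0|G4=1|1=1 G3=NOT G3=NOT 0=1 G4=G1&G0=1&1=1 -> 00111
Step 2: G0=NOT G1=NOT 0=1 G1=NOT G4=NOT 1=0 G2=G0|G4=0|1=1 G3=NOT G3=NOT 1=0 G4=G1&G0=0&0=0 -> 10100
Step 3: G0=NOT G1=NOT 0=1 G1=NOT G4=NOT 0=1 G2=G0|G4=1|0=1 G3=NOT G3=NOT 0=1 G4=G1&G0=0&1=0 -> 11110
Step 4: G0=NOT G1=NOT 1=0 G1=NOT G4=NOT 0=1 G2=G0|G4=1|0=1 G3=NOT G3=NOT 1=0 G4=G1&G0=1&1=1 -> 01101
Step 5: G0=NOT G1=NOT 1=0 G1=NOT G4=NOT 1=0 G2=G0|G4=0|1=1 G3=NOT G3=NOT 0=1 G4=G1&G0=1&0=0 -> 00110
Step 6: G0=NOT G1=NOT 0=1 G1=NOT G4=NOT 0=1 G2=G0|G4=0|0=0 G3=NOT G3=NOT 1=0 G4=G1&G0=0&0=0 -> 11000
Step 7: G0=NOT G1=NOT 1=0 G1=NOT G4=NOT 0=1 G2=G0|G4=1|0=1 G3=NOT G3=NOT 0=1 G4=G1&G0=1&1=1 -> 01111

01111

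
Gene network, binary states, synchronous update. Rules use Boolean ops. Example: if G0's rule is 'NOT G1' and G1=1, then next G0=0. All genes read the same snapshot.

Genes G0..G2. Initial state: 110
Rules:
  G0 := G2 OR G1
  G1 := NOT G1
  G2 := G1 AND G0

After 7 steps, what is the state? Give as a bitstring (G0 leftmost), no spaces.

Step 1: G0=G2|G1=0|1=1 G1=NOT G1=NOT 1=0 G2=G1&G0=1&1=1 -> 101
Step 2: G0=G2|G1=1|0=1 G1=NOT G1=NOT 0=1 G2=G1&G0=0&1=0 -> 110
Step 3: G0=G2|G1=0|1=1 G1=NOT G1=NOT 1=0 G2=G1&G0=1&1=1 -> 101
Step 4: G0=G2|G1=1|0=1 G1=NOT G1=NOT 0=1 G2=G1&G0=0&1=0 -> 110
Step 5: G0=G2|G1=0|1=1 G1=NOT G1=NOT 1=0 G2=G1&G0=1&1=1 -> 101
Step 6: G0=G2|G1=1|0=1 G1=NOT G1=NOT 0=1 G2=G1&G0=0&1=0 -> 110
Step 7: G0=G2|G1=0|1=1 G1=NOT G1=NOT 1=0 G2=G1&G0=1&1=1 -> 101

101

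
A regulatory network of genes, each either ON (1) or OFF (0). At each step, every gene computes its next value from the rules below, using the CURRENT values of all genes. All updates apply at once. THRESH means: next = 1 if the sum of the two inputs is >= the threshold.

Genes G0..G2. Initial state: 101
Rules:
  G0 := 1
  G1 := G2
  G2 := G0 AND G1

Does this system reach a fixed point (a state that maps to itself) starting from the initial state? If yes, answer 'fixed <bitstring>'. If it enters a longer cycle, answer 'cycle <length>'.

Answer: cycle 2

Derivation:
Step 0: 101
Step 1: G0=1(const) G1=G2=1 G2=G0&G1=1&0=0 -> 110
Step 2: G0=1(const) G1=G2=0 G2=G0&G1=1&1=1 -> 101
Cycle of length 2 starting at step 0 -> no fixed point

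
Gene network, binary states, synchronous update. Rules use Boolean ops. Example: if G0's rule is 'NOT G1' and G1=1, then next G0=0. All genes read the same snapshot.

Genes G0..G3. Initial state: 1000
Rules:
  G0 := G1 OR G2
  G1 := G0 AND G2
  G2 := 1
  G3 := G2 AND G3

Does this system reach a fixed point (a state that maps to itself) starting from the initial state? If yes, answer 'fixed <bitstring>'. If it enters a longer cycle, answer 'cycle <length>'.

Step 0: 1000
Step 1: G0=G1|G2=0|0=0 G1=G0&G2=1&0=0 G2=1(const) G3=G2&G3=0&0=0 -> 0010
Step 2: G0=G1|G2=0|1=1 G1=G0&G2=0&1=0 G2=1(const) G3=G2&G3=1&0=0 -> 1010
Step 3: G0=G1|G2=0|1=1 G1=G0&G2=1&1=1 G2=1(const) G3=G2&G3=1&0=0 -> 1110
Step 4: G0=G1|G2=1|1=1 G1=G0&G2=1&1=1 G2=1(const) G3=G2&G3=1&0=0 -> 1110
Fixed point reached at step 3: 1110

Answer: fixed 1110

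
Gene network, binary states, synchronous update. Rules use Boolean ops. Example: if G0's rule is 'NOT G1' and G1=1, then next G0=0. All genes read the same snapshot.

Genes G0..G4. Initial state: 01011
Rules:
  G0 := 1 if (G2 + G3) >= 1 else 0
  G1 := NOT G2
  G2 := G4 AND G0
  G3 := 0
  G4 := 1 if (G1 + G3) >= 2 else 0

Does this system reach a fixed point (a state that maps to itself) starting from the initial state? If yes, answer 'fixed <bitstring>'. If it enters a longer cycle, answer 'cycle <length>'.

Step 0: 01011
Step 1: G0=(0+1>=1)=1 G1=NOT G2=NOT 0=1 G2=G4&G0=1&0=0 G3=0(const) G4=(1+1>=2)=1 -> 11001
Step 2: G0=(0+0>=1)=0 G1=NOT G2=NOT 0=1 G2=G4&G0=1&1=1 G3=0(const) G4=(1+0>=2)=0 -> 01100
Step 3: G0=(1+0>=1)=1 G1=NOT G2=NOT 1=0 G2=G4&G0=0&0=0 G3=0(const) G4=(1+0>=2)=0 -> 10000
Step 4: G0=(0+0>=1)=0 G1=NOT G2=NOT 0=1 G2=G4&G0=0&1=0 G3=0(const) G4=(0+0>=2)=0 -> 01000
Step 5: G0=(0+0>=1)=0 G1=NOT G2=NOT 0=1 G2=G4&G0=0&0=0 G3=0(const) G4=(1+0>=2)=0 -> 01000
Fixed point reached at step 4: 01000

Answer: fixed 01000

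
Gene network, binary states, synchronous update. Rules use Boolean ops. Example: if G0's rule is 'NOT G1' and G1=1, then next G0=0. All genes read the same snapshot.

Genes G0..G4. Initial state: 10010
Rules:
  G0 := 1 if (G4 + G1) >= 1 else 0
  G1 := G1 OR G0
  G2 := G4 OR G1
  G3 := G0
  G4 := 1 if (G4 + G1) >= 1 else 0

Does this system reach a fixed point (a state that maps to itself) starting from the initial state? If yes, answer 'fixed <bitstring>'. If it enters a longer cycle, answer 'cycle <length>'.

Step 0: 10010
Step 1: G0=(0+0>=1)=0 G1=G1|G0=0|1=1 G2=G4|G1=0|0=0 G3=G0=1 G4=(0+0>=1)=0 -> 01010
Step 2: G0=(0+1>=1)=1 G1=G1|G0=1|0=1 G2=G4|G1=0|1=1 G3=G0=0 G4=(0+1>=1)=1 -> 11101
Step 3: G0=(1+1>=1)=1 G1=G1|G0=1|1=1 G2=G4|G1=1|1=1 G3=G0=1 G4=(1+1>=1)=1 -> 11111
Step 4: G0=(1+1>=1)=1 G1=G1|G0=1|1=1 G2=G4|G1=1|1=1 G3=G0=1 G4=(1+1>=1)=1 -> 11111
Fixed point reached at step 3: 11111

Answer: fixed 11111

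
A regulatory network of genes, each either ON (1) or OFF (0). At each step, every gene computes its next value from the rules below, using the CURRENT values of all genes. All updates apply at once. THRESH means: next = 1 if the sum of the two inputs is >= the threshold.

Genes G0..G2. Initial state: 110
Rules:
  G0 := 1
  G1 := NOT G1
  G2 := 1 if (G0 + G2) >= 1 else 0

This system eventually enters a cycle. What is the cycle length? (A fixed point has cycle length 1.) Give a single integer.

Answer: 2

Derivation:
Step 0: 110
Step 1: G0=1(const) G1=NOT G1=NOT 1=0 G2=(1+0>=1)=1 -> 101
Step 2: G0=1(const) G1=NOT G1=NOT 0=1 G2=(1+1>=1)=1 -> 111
Step 3: G0=1(const) G1=NOT G1=NOT 1=0 G2=(1+1>=1)=1 -> 101
State from step 3 equals state from step 1 -> cycle length 2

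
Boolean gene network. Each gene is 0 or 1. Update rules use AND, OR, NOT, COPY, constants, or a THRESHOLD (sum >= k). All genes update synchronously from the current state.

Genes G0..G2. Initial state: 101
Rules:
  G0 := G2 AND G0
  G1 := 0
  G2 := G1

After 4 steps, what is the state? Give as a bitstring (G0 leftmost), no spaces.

Step 1: G0=G2&G0=1&1=1 G1=0(const) G2=G1=0 -> 100
Step 2: G0=G2&G0=0&1=0 G1=0(const) G2=G1=0 -> 000
Step 3: G0=G2&G0=0&0=0 G1=0(const) G2=G1=0 -> 000
Step 4: G0=G2&G0=0&0=0 G1=0(const) G2=G1=0 -> 000

000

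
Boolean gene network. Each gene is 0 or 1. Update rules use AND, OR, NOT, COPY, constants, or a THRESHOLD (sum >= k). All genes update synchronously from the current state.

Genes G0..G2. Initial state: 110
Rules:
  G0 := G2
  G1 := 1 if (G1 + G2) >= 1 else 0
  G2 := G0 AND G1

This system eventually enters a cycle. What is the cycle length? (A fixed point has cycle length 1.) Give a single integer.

Step 0: 110
Step 1: G0=G2=0 G1=(1+0>=1)=1 G2=G0&G1=1&1=1 -> 011
Step 2: G0=G2=1 G1=(1+1>=1)=1 G2=G0&G1=0&1=0 -> 110
State from step 2 equals state from step 0 -> cycle length 2

Answer: 2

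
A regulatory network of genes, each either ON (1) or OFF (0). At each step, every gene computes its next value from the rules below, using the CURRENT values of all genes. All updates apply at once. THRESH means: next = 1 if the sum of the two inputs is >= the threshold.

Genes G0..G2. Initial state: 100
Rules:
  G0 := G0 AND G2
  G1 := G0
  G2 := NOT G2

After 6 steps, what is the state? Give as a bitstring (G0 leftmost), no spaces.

Step 1: G0=G0&G2=1&0=0 G1=G0=1 G2=NOT G2=NOT 0=1 -> 011
Step 2: G0=G0&G2=0&1=0 G1=G0=0 G2=NOT G2=NOT 1=0 -> 000
Step 3: G0=G0&G2=0&0=0 G1=G0=0 G2=NOT G2=NOT 0=1 -> 001
Step 4: G0=G0&G2=0&1=0 G1=G0=0 G2=NOT G2=NOT 1=0 -> 000
Step 5: G0=G0&G2=0&0=0 G1=G0=0 G2=NOT G2=NOT 0=1 -> 001
Step 6: G0=G0&G2=0&1=0 G1=G0=0 G2=NOT G2=NOT 1=0 -> 000

000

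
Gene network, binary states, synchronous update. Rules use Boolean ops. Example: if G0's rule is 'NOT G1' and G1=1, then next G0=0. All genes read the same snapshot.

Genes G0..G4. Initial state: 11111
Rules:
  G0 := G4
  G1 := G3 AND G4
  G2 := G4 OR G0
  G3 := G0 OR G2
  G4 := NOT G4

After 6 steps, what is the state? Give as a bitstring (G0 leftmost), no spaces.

Step 1: G0=G4=1 G1=G3&G4=1&1=1 G2=G4|G0=1|1=1 G3=G0|G2=1|1=1 G4=NOT G4=NOT 1=0 -> 11110
Step 2: G0=G4=0 G1=G3&G4=1&0=0 G2=G4|G0=0|1=1 G3=G0|G2=1|1=1 G4=NOT G4=NOT 0=1 -> 00111
Step 3: G0=G4=1 G1=G3&G4=1&1=1 G2=G4|G0=1|0=1 G3=G0|G2=0|1=1 G4=NOT G4=NOT 1=0 -> 11110
Step 4: G0=G4=0 G1=G3&G4=1&0=0 G2=G4|G0=0|1=1 G3=G0|G2=1|1=1 G4=NOT G4=NOT 0=1 -> 00111
Step 5: G0=G4=1 G1=G3&G4=1&1=1 G2=G4|G0=1|0=1 G3=G0|G2=0|1=1 G4=NOT G4=NOT 1=0 -> 11110
Step 6: G0=G4=0 G1=G3&G4=1&0=0 G2=G4|G0=0|1=1 G3=G0|G2=1|1=1 G4=NOT G4=NOT 0=1 -> 00111

00111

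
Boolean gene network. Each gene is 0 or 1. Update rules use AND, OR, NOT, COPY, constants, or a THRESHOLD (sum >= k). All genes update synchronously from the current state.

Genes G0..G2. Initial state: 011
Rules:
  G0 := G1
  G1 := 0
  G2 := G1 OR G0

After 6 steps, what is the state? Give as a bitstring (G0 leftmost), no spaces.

Step 1: G0=G1=1 G1=0(const) G2=G1|G0=1|0=1 -> 101
Step 2: G0=G1=0 G1=0(const) G2=G1|G0=0|1=1 -> 001
Step 3: G0=G1=0 G1=0(const) G2=G1|G0=0|0=0 -> 000
Step 4: G0=G1=0 G1=0(const) G2=G1|G0=0|0=0 -> 000
Step 5: G0=G1=0 G1=0(const) G2=G1|G0=0|0=0 -> 000
Step 6: G0=G1=0 G1=0(const) G2=G1|G0=0|0=0 -> 000

000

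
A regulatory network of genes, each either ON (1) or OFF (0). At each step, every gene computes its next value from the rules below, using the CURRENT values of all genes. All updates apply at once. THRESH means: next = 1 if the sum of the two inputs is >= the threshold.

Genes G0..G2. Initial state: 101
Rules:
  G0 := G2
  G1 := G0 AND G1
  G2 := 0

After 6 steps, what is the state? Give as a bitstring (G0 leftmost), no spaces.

Step 1: G0=G2=1 G1=G0&G1=1&0=0 G2=0(const) -> 100
Step 2: G0=G2=0 G1=G0&G1=1&0=0 G2=0(const) -> 000
Step 3: G0=G2=0 G1=G0&G1=0&0=0 G2=0(const) -> 000
Step 4: G0=G2=0 G1=G0&G1=0&0=0 G2=0(const) -> 000
Step 5: G0=G2=0 G1=G0&G1=0&0=0 G2=0(const) -> 000
Step 6: G0=G2=0 G1=G0&G1=0&0=0 G2=0(const) -> 000

000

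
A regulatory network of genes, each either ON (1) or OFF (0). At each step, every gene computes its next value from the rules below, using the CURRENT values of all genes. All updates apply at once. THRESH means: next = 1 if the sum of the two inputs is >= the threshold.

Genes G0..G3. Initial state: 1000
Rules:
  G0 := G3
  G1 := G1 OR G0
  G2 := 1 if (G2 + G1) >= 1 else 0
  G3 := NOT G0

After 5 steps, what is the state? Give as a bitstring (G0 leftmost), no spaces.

Step 1: G0=G3=0 G1=G1|G0=0|1=1 G2=(0+0>=1)=0 G3=NOT G0=NOT 1=0 -> 0100
Step 2: G0=G3=0 G1=G1|G0=1|0=1 G2=(0+1>=1)=1 G3=NOT G0=NOT 0=1 -> 0111
Step 3: G0=G3=1 G1=G1|G0=1|0=1 G2=(1+1>=1)=1 G3=NOT G0=NOT 0=1 -> 1111
Step 4: G0=G3=1 G1=G1|G0=1|1=1 G2=(1+1>=1)=1 G3=NOT G0=NOT 1=0 -> 1110
Step 5: G0=G3=0 G1=G1|G0=1|1=1 G2=(1+1>=1)=1 G3=NOT G0=NOT 1=0 -> 0110

0110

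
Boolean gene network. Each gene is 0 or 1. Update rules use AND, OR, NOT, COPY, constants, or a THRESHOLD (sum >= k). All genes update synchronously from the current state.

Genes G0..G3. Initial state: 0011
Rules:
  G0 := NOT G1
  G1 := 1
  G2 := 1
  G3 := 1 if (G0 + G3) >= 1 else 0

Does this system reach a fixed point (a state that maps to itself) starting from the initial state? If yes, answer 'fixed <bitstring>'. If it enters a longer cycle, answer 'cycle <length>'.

Answer: fixed 0111

Derivation:
Step 0: 0011
Step 1: G0=NOT G1=NOT 0=1 G1=1(const) G2=1(const) G3=(0+1>=1)=1 -> 1111
Step 2: G0=NOT G1=NOT 1=0 G1=1(const) G2=1(const) G3=(1+1>=1)=1 -> 0111
Step 3: G0=NOT G1=NOT 1=0 G1=1(const) G2=1(const) G3=(0+1>=1)=1 -> 0111
Fixed point reached at step 2: 0111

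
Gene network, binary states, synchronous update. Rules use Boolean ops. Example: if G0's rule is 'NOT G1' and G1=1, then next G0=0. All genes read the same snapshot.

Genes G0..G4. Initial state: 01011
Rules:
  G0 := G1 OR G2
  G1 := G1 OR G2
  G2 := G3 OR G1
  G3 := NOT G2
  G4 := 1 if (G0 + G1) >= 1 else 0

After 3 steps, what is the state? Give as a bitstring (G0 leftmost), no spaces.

Step 1: G0=G1|G2=1|0=1 G1=G1|G2=1|0=1 G2=G3|G1=1|1=1 G3=NOT G2=NOT 0=1 G4=(0+1>=1)=1 -> 11111
Step 2: G0=G1|G2=1|1=1 G1=G1|G2=1|1=1 G2=G3|G1=1|1=1 G3=NOT G2=NOT 1=0 G4=(1+1>=1)=1 -> 11101
Step 3: G0=G1|G2=1|1=1 G1=G1|G2=1|1=1 G2=G3|G1=0|1=1 G3=NOT G2=NOT 1=0 G4=(1+1>=1)=1 -> 11101

11101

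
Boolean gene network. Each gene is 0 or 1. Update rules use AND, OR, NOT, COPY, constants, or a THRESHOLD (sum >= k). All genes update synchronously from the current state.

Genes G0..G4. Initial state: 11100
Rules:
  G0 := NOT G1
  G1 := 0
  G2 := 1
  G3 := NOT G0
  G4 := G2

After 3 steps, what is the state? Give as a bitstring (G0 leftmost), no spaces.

Step 1: G0=NOT G1=NOT 1=0 G1=0(const) G2=1(const) G3=NOT G0=NOT 1=0 G4=G2=1 -> 00101
Step 2: G0=NOT G1=NOT 0=1 G1=0(const) G2=1(const) G3=NOT G0=NOT 0=1 G4=G2=1 -> 10111
Step 3: G0=NOT G1=NOT 0=1 G1=0(const) G2=1(const) G3=NOT G0=NOT 1=0 G4=G2=1 -> 10101

10101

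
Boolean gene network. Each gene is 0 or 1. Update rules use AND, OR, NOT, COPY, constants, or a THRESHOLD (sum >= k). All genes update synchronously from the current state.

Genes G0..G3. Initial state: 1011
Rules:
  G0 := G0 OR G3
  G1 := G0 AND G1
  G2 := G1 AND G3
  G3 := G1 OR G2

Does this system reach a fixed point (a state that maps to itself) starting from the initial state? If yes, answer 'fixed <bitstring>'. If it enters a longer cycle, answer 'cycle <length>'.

Step 0: 1011
Step 1: G0=G0|G3=1|1=1 G1=G0&G1=1&0=0 G2=G1&G3=0&1=0 G3=G1|G2=0|1=1 -> 1001
Step 2: G0=G0|G3=1|1=1 G1=G0&G1=1&0=0 G2=G1&G3=0&1=0 G3=G1|G2=0|0=0 -> 1000
Step 3: G0=G0|G3=1|0=1 G1=G0&G1=1&0=0 G2=G1&G3=0&0=0 G3=G1|G2=0|0=0 -> 1000
Fixed point reached at step 2: 1000

Answer: fixed 1000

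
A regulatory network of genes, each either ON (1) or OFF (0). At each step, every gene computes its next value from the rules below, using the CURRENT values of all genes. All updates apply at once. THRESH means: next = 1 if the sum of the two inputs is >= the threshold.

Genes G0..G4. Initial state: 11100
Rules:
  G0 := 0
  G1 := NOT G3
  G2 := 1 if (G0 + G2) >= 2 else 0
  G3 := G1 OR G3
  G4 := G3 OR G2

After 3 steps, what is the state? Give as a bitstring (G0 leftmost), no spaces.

Step 1: G0=0(const) G1=NOT G3=NOT 0=1 G2=(1+1>=2)=1 G3=G1|G3=1|0=1 G4=G3|G2=0|1=1 -> 01111
Step 2: G0=0(const) G1=NOT G3=NOT 1=0 G2=(0+1>=2)=0 G3=G1|G3=1|1=1 G4=G3|G2=1|1=1 -> 00011
Step 3: G0=0(const) G1=NOT G3=NOT 1=0 G2=(0+0>=2)=0 G3=G1|G3=0|1=1 G4=G3|G2=1|0=1 -> 00011

00011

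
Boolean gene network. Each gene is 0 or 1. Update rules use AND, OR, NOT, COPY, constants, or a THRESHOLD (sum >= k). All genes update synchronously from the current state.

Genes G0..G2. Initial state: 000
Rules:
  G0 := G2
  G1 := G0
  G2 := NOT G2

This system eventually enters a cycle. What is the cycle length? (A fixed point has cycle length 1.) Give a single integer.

Step 0: 000
Step 1: G0=G2=0 G1=G0=0 G2=NOT G2=NOT 0=1 -> 001
Step 2: G0=G2=1 G1=G0=0 G2=NOT G2=NOT 1=0 -> 100
Step 3: G0=G2=0 G1=G0=1 G2=NOT G2=NOT 0=1 -> 011
Step 4: G0=G2=1 G1=G0=0 G2=NOT G2=NOT 1=0 -> 100
State from step 4 equals state from step 2 -> cycle length 2

Answer: 2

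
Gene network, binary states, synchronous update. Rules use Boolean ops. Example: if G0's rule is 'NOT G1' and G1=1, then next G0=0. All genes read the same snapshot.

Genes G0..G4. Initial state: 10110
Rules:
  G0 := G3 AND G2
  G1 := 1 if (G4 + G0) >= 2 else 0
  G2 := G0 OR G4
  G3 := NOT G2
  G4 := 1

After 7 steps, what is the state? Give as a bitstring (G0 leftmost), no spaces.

Step 1: G0=G3&G2=1&1=1 G1=(0+1>=2)=0 G2=G0|G4=1|0=1 G3=NOT G2=NOT 1=0 G4=1(const) -> 10101
Step 2: G0=G3&G2=0&1=0 G1=(1+1>=2)=1 G2=G0|G4=1|1=1 G3=NOT G2=NOT 1=0 G4=1(const) -> 01101
Step 3: G0=G3&G2=0&1=0 G1=(1+0>=2)=0 G2=G0|G4=0|1=1 G3=NOT G2=NOT 1=0 G4=1(const) -> 00101
Step 4: G0=G3&G2=0&1=0 G1=(1+0>=2)=0 G2=G0|G4=0|1=1 G3=NOT G2=NOT 1=0 G4=1(const) -> 00101
Step 5: G0=G3&G2=0&1=0 G1=(1+0>=2)=0 G2=G0|G4=0|1=1 G3=NOT G2=NOT 1=0 G4=1(const) -> 00101
Step 6: G0=G3&G2=0&1=0 G1=(1+0>=2)=0 G2=G0|G4=0|1=1 G3=NOT G2=NOT 1=0 G4=1(const) -> 00101
Step 7: G0=G3&G2=0&1=0 G1=(1+0>=2)=0 G2=G0|G4=0|1=1 G3=NOT G2=NOT 1=0 G4=1(const) -> 00101

00101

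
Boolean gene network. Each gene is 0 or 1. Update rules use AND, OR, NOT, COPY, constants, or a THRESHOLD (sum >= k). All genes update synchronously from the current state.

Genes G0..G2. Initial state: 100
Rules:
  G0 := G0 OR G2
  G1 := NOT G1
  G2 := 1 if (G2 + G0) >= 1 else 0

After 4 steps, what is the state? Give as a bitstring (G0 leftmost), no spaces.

Step 1: G0=G0|G2=1|0=1 G1=NOT G1=NOT 0=1 G2=(0+1>=1)=1 -> 111
Step 2: G0=G0|G2=1|1=1 G1=NOT G1=NOT 1=0 G2=(1+1>=1)=1 -> 101
Step 3: G0=G0|G2=1|1=1 G1=NOT G1=NOT 0=1 G2=(1+1>=1)=1 -> 111
Step 4: G0=G0|G2=1|1=1 G1=NOT G1=NOT 1=0 G2=(1+1>=1)=1 -> 101

101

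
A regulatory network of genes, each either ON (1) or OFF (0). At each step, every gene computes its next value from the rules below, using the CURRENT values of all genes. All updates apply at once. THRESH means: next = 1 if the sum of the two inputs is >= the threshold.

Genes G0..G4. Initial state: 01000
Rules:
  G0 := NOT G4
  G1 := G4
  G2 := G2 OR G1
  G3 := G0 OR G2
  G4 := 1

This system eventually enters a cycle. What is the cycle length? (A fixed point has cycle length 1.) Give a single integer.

Answer: 1

Derivation:
Step 0: 01000
Step 1: G0=NOT G4=NOT 0=1 G1=G4=0 G2=G2|G1=0|1=1 G3=G0|G2=0|0=0 G4=1(const) -> 10101
Step 2: G0=NOT G4=NOT 1=0 G1=G4=1 G2=G2|G1=1|0=1 G3=G0|G2=1|1=1 G4=1(const) -> 01111
Step 3: G0=NOT G4=NOT 1=0 G1=G4=1 G2=G2|G1=1|1=1 G3=G0|G2=0|1=1 G4=1(const) -> 01111
State from step 3 equals state from step 2 -> cycle length 1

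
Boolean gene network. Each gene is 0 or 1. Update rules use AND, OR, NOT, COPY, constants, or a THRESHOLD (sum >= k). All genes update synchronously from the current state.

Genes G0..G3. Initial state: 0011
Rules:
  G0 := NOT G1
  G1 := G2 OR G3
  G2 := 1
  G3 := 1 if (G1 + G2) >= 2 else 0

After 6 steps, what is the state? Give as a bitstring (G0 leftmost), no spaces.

Step 1: G0=NOT G1=NOT 0=1 G1=G2|G3=1|1=1 G2=1(const) G3=(0+1>=2)=0 -> 1110
Step 2: G0=NOT G1=NOT 1=0 G1=G2|G3=1|0=1 G2=1(const) G3=(1+1>=2)=1 -> 0111
Step 3: G0=NOT G1=NOT 1=0 G1=G2|G3=1|1=1 G2=1(const) G3=(1+1>=2)=1 -> 0111
Step 4: G0=NOT G1=NOT 1=0 G1=G2|G3=1|1=1 G2=1(const) G3=(1+1>=2)=1 -> 0111
Step 5: G0=NOT G1=NOT 1=0 G1=G2|G3=1|1=1 G2=1(const) G3=(1+1>=2)=1 -> 0111
Step 6: G0=NOT G1=NOT 1=0 G1=G2|G3=1|1=1 G2=1(const) G3=(1+1>=2)=1 -> 0111

0111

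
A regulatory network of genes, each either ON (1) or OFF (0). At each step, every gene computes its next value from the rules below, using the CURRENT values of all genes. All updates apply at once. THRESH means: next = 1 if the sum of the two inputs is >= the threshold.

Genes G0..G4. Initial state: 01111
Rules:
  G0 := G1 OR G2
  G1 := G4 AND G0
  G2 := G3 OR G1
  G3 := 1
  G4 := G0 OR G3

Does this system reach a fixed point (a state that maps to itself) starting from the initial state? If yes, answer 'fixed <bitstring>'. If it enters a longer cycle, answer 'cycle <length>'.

Step 0: 01111
Step 1: G0=G1|G2=1|1=1 G1=G4&G0=1&0=0 G2=G3|G1=1|1=1 G3=1(const) G4=G0|G3=0|1=1 -> 10111
Step 2: G0=G1|G2=0|1=1 G1=G4&G0=1&1=1 G2=G3|G1=1|0=1 G3=1(const) G4=G0|G3=1|1=1 -> 11111
Step 3: G0=G1|G2=1|1=1 G1=G4&G0=1&1=1 G2=G3|G1=1|1=1 G3=1(const) G4=G0|G3=1|1=1 -> 11111
Fixed point reached at step 2: 11111

Answer: fixed 11111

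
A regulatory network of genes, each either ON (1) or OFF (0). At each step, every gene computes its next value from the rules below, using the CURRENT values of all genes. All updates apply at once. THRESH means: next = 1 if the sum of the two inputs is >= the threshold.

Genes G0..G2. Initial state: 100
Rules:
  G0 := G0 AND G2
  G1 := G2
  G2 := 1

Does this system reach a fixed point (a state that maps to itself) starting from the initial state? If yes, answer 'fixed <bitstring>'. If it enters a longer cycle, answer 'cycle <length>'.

Answer: fixed 011

Derivation:
Step 0: 100
Step 1: G0=G0&G2=1&0=0 G1=G2=0 G2=1(const) -> 001
Step 2: G0=G0&G2=0&1=0 G1=G2=1 G2=1(const) -> 011
Step 3: G0=G0&G2=0&1=0 G1=G2=1 G2=1(const) -> 011
Fixed point reached at step 2: 011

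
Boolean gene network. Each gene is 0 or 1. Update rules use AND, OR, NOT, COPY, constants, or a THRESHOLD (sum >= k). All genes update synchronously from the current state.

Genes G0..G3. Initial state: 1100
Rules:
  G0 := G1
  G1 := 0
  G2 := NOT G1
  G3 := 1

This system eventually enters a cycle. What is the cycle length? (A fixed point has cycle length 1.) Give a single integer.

Answer: 1

Derivation:
Step 0: 1100
Step 1: G0=G1=1 G1=0(const) G2=NOT G1=NOT 1=0 G3=1(const) -> 1001
Step 2: G0=G1=0 G1=0(const) G2=NOT G1=NOT 0=1 G3=1(const) -> 0011
Step 3: G0=G1=0 G1=0(const) G2=NOT G1=NOT 0=1 G3=1(const) -> 0011
State from step 3 equals state from step 2 -> cycle length 1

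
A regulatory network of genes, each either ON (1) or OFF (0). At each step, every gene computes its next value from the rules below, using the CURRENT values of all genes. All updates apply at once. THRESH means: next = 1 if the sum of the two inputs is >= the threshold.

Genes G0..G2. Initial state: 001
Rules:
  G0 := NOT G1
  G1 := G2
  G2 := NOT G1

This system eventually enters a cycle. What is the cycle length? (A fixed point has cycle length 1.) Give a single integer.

Answer: 4

Derivation:
Step 0: 001
Step 1: G0=NOT G1=NOT 0=1 G1=G2=1 G2=NOT G1=NOT 0=1 -> 111
Step 2: G0=NOT G1=NOT 1=0 G1=G2=1 G2=NOT G1=NOT 1=0 -> 010
Step 3: G0=NOT G1=NOT 1=0 G1=G2=0 G2=NOT G1=NOT 1=0 -> 000
Step 4: G0=NOT G1=NOT 0=1 G1=G2=0 G2=NOT G1=NOT 0=1 -> 101
Step 5: G0=NOT G1=NOT 0=1 G1=G2=1 G2=NOT G1=NOT 0=1 -> 111
State from step 5 equals state from step 1 -> cycle length 4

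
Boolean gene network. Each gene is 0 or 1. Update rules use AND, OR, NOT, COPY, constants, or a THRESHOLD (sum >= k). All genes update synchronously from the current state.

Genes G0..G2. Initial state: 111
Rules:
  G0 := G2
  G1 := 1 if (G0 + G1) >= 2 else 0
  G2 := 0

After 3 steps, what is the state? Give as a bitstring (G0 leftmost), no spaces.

Step 1: G0=G2=1 G1=(1+1>=2)=1 G2=0(const) -> 110
Step 2: G0=G2=0 G1=(1+1>=2)=1 G2=0(const) -> 010
Step 3: G0=G2=0 G1=(0+1>=2)=0 G2=0(const) -> 000

000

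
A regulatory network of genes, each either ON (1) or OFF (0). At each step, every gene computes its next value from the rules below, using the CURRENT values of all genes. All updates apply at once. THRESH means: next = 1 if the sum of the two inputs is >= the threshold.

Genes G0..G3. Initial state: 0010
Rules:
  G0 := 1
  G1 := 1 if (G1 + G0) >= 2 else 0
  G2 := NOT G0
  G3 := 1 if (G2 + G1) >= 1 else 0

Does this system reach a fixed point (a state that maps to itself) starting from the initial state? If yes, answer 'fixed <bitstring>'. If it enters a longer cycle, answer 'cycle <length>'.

Step 0: 0010
Step 1: G0=1(const) G1=(0+0>=2)=0 G2=NOT G0=NOT 0=1 G3=(1+0>=1)=1 -> 1011
Step 2: G0=1(const) G1=(0+1>=2)=0 G2=NOT G0=NOT 1=0 G3=(1+0>=1)=1 -> 1001
Step 3: G0=1(const) G1=(0+1>=2)=0 G2=NOT G0=NOT 1=0 G3=(0+0>=1)=0 -> 1000
Step 4: G0=1(const) G1=(0+1>=2)=0 G2=NOT G0=NOT 1=0 G3=(0+0>=1)=0 -> 1000
Fixed point reached at step 3: 1000

Answer: fixed 1000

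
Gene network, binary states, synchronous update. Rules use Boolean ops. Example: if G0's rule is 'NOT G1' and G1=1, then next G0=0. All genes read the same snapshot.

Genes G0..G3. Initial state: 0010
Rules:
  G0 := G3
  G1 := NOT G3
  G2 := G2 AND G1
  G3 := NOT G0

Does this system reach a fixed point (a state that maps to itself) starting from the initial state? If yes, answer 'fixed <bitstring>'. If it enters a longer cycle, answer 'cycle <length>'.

Answer: cycle 4

Derivation:
Step 0: 0010
Step 1: G0=G3=0 G1=NOT G3=NOT 0=1 G2=G2&G1=1&0=0 G3=NOT G0=NOT 0=1 -> 0101
Step 2: G0=G3=1 G1=NOT G3=NOT 1=0 G2=G2&G1=0&1=0 G3=NOT G0=NOT 0=1 -> 1001
Step 3: G0=G3=1 G1=NOT G3=NOT 1=0 G2=G2&G1=0&0=0 G3=NOT G0=NOT 1=0 -> 1000
Step 4: G0=G3=0 G1=NOT G3=NOT 0=1 G2=G2&G1=0&0=0 G3=NOT G0=NOT 1=0 -> 0100
Step 5: G0=G3=0 G1=NOT G3=NOT 0=1 G2=G2&G1=0&1=0 G3=NOT G0=NOT 0=1 -> 0101
Cycle of length 4 starting at step 1 -> no fixed point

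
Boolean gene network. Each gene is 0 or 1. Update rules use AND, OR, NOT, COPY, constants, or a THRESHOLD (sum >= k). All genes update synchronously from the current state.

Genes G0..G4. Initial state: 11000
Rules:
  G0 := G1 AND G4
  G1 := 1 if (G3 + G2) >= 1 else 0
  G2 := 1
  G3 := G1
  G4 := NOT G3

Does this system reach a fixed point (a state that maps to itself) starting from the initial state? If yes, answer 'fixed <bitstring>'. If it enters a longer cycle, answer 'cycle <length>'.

Step 0: 11000
Step 1: G0=G1&G4=1&0=0 G1=(0+0>=1)=0 G2=1(const) G3=G1=1 G4=NOT G3=NOT 0=1 -> 00111
Step 2: G0=G1&G4=0&1=0 G1=(1+1>=1)=1 G2=1(const) G3=G1=0 G4=NOT G3=NOT 1=0 -> 01100
Step 3: G0=G1&G4=1&0=0 G1=(0+1>=1)=1 G2=1(const) G3=G1=1 G4=NOT G3=NOT 0=1 -> 01111
Step 4: G0=G1&G4=1&1=1 G1=(1+1>=1)=1 G2=1(const) G3=G1=1 G4=NOT G3=NOT 1=0 -> 11110
Step 5: G0=G1&G4=1&0=0 G1=(1+1>=1)=1 G2=1(const) G3=G1=1 G4=NOT G3=NOT 1=0 -> 01110
Step 6: G0=G1&G4=1&0=0 G1=(1+1>=1)=1 G2=1(const) G3=G1=1 G4=NOT G3=NOT 1=0 -> 01110
Fixed point reached at step 5: 01110

Answer: fixed 01110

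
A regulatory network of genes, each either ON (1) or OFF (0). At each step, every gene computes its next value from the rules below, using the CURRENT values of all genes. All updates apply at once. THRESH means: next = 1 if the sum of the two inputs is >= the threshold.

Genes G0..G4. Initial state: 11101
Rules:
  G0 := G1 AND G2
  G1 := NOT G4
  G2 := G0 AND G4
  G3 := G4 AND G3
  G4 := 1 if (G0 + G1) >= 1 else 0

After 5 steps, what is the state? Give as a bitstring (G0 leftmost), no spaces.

Step 1: G0=G1&G2=1&1=1 G1=NOT G4=NOT 1=0 G2=G0&G4=1&1=1 G3=G4&G3=1&0=0 G4=(1+1>=1)=1 -> 10101
Step 2: G0=G1&G2=0&1=0 G1=NOT G4=NOT 1=0 G2=G0&G4=1&1=1 G3=G4&G3=1&0=0 G4=(1+0>=1)=1 -> 00101
Step 3: G0=G1&G2=0&1=0 G1=NOT G4=NOT 1=0 G2=G0&G4=0&1=0 G3=G4&G3=1&0=0 G4=(0+0>=1)=0 -> 00000
Step 4: G0=G1&G2=0&0=0 G1=NOT G4=NOT 0=1 G2=G0&G4=0&0=0 G3=G4&G3=0&0=0 G4=(0+0>=1)=0 -> 01000
Step 5: G0=G1&G2=1&0=0 G1=NOT G4=NOT 0=1 G2=G0&G4=0&0=0 G3=G4&G3=0&0=0 G4=(0+1>=1)=1 -> 01001

01001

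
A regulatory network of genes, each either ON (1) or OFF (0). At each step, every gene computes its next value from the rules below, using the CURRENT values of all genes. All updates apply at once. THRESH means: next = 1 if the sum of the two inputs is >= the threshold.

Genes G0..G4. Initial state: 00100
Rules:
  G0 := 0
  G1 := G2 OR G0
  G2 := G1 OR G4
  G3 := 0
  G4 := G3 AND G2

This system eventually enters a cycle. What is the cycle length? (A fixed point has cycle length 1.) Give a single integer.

Answer: 2

Derivation:
Step 0: 00100
Step 1: G0=0(const) G1=G2|G0=1|0=1 G2=G1|G4=0|0=0 G3=0(const) G4=G3&G2=0&1=0 -> 01000
Step 2: G0=0(const) G1=G2|G0=0|0=0 G2=G1|G4=1|0=1 G3=0(const) G4=G3&G2=0&0=0 -> 00100
State from step 2 equals state from step 0 -> cycle length 2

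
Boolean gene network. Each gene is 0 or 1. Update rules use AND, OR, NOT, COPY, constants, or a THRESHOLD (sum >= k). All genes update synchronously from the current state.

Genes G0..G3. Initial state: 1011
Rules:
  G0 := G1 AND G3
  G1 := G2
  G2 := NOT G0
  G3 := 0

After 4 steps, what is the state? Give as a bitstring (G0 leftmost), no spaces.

Step 1: G0=G1&G3=0&1=0 G1=G2=1 G2=NOT G0=NOT 1=0 G3=0(const) -> 0100
Step 2: G0=G1&G3=1&0=0 G1=G2=0 G2=NOT G0=NOT 0=1 G3=0(const) -> 0010
Step 3: G0=G1&G3=0&0=0 G1=G2=1 G2=NOT G0=NOT 0=1 G3=0(const) -> 0110
Step 4: G0=G1&G3=1&0=0 G1=G2=1 G2=NOT G0=NOT 0=1 G3=0(const) -> 0110

0110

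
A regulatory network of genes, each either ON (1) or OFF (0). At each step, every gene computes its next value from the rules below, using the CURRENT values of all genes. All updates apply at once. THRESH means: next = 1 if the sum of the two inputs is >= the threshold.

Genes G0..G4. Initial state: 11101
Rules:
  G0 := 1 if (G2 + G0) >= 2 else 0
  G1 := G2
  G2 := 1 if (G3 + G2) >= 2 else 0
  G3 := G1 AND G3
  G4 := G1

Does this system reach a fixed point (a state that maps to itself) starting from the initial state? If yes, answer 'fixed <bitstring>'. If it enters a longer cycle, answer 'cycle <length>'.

Answer: fixed 00000

Derivation:
Step 0: 11101
Step 1: G0=(1+1>=2)=1 G1=G2=1 G2=(0+1>=2)=0 G3=G1&G3=1&0=0 G4=G1=1 -> 11001
Step 2: G0=(0+1>=2)=0 G1=G2=0 G2=(0+0>=2)=0 G3=G1&G3=1&0=0 G4=G1=1 -> 00001
Step 3: G0=(0+0>=2)=0 G1=G2=0 G2=(0+0>=2)=0 G3=G1&G3=0&0=0 G4=G1=0 -> 00000
Step 4: G0=(0+0>=2)=0 G1=G2=0 G2=(0+0>=2)=0 G3=G1&G3=0&0=0 G4=G1=0 -> 00000
Fixed point reached at step 3: 00000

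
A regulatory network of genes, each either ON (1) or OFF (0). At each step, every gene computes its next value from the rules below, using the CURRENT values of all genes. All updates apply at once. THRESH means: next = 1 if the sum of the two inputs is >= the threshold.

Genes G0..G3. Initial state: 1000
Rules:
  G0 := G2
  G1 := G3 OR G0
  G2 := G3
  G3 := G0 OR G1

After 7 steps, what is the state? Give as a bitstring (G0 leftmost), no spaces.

Step 1: G0=G2=0 G1=G3|G0=0|1=1 G2=G3=0 G3=G0|G1=1|0=1 -> 0101
Step 2: G0=G2=0 G1=G3|G0=1|0=1 G2=G3=1 G3=G0|G1=0|1=1 -> 0111
Step 3: G0=G2=1 G1=G3|G0=1|0=1 G2=G3=1 G3=G0|G1=0|1=1 -> 1111
Step 4: G0=G2=1 G1=G3|G0=1|1=1 G2=G3=1 G3=G0|G1=1|1=1 -> 1111
Step 5: G0=G2=1 G1=G3|G0=1|1=1 G2=G3=1 G3=G0|G1=1|1=1 -> 1111
Step 6: G0=G2=1 G1=G3|G0=1|1=1 G2=G3=1 G3=G0|G1=1|1=1 -> 1111
Step 7: G0=G2=1 G1=G3|G0=1|1=1 G2=G3=1 G3=G0|G1=1|1=1 -> 1111

1111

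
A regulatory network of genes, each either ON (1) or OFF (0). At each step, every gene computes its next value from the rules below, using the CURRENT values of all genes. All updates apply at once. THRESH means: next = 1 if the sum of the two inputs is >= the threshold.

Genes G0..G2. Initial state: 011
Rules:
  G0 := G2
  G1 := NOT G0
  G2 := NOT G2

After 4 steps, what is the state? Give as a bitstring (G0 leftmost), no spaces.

Step 1: G0=G2=1 G1=NOT G0=NOT 0=1 G2=NOT G2=NOT 1=0 -> 110
Step 2: G0=G2=0 G1=NOT G0=NOT 1=0 G2=NOT G2=NOT 0=1 -> 001
Step 3: G0=G2=1 G1=NOT G0=NOT 0=1 G2=NOT G2=NOT 1=0 -> 110
Step 4: G0=G2=0 G1=NOT G0=NOT 1=0 G2=NOT G2=NOT 0=1 -> 001

001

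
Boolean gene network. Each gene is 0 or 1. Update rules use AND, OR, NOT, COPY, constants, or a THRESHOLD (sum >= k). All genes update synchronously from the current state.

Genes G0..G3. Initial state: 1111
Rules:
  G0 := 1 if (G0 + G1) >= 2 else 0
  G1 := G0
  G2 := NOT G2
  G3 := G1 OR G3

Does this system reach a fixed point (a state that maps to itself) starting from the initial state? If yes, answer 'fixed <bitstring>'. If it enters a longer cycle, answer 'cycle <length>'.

Answer: cycle 2

Derivation:
Step 0: 1111
Step 1: G0=(1+1>=2)=1 G1=G0=1 G2=NOT G2=NOT 1=0 G3=G1|G3=1|1=1 -> 1101
Step 2: G0=(1+1>=2)=1 G1=G0=1 G2=NOT G2=NOT 0=1 G3=G1|G3=1|1=1 -> 1111
Cycle of length 2 starting at step 0 -> no fixed point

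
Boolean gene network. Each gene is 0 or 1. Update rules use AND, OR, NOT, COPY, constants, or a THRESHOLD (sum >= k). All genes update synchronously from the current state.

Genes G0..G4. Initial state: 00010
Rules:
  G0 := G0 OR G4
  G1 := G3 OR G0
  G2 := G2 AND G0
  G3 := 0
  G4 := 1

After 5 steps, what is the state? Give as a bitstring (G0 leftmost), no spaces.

Step 1: G0=G0|G4=0|0=0 G1=G3|G0=1|0=1 G2=G2&G0=0&0=0 G3=0(const) G4=1(const) -> 01001
Step 2: G0=G0|G4=0|1=1 G1=G3|G0=0|0=0 G2=G2&G0=0&0=0 G3=0(const) G4=1(const) -> 10001
Step 3: G0=G0|G4=1|1=1 G1=G3|G0=0|1=1 G2=G2&G0=0&1=0 G3=0(const) G4=1(const) -> 11001
Step 4: G0=G0|G4=1|1=1 G1=G3|G0=0|1=1 G2=G2&G0=0&1=0 G3=0(const) G4=1(const) -> 11001
Step 5: G0=G0|G4=1|1=1 G1=G3|G0=0|1=1 G2=G2&G0=0&1=0 G3=0(const) G4=1(const) -> 11001

11001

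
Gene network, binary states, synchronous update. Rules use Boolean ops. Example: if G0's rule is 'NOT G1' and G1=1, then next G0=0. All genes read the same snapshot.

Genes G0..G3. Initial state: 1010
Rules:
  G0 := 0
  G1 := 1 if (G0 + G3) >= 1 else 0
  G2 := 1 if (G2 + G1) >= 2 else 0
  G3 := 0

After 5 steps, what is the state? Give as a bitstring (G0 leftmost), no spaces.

Step 1: G0=0(const) G1=(1+0>=1)=1 G2=(1+0>=2)=0 G3=0(const) -> 0100
Step 2: G0=0(const) G1=(0+0>=1)=0 G2=(0+1>=2)=0 G3=0(const) -> 0000
Step 3: G0=0(const) G1=(0+0>=1)=0 G2=(0+0>=2)=0 G3=0(const) -> 0000
Step 4: G0=0(const) G1=(0+0>=1)=0 G2=(0+0>=2)=0 G3=0(const) -> 0000
Step 5: G0=0(const) G1=(0+0>=1)=0 G2=(0+0>=2)=0 G3=0(const) -> 0000

0000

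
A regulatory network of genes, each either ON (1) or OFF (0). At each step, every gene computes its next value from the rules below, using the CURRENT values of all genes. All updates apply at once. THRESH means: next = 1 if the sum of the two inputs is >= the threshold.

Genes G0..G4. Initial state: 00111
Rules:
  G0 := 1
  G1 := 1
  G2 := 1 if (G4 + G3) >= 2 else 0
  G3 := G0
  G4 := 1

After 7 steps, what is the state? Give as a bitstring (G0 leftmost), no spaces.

Step 1: G0=1(const) G1=1(const) G2=(1+1>=2)=1 G3=G0=0 G4=1(const) -> 11101
Step 2: G0=1(const) G1=1(const) G2=(1+0>=2)=0 G3=G0=1 G4=1(const) -> 11011
Step 3: G0=1(const) G1=1(const) G2=(1+1>=2)=1 G3=G0=1 G4=1(const) -> 11111
Step 4: G0=1(const) G1=1(const) G2=(1+1>=2)=1 G3=G0=1 G4=1(const) -> 11111
Step 5: G0=1(const) G1=1(const) G2=(1+1>=2)=1 G3=G0=1 G4=1(const) -> 11111
Step 6: G0=1(const) G1=1(const) G2=(1+1>=2)=1 G3=G0=1 G4=1(const) -> 11111
Step 7: G0=1(const) G1=1(const) G2=(1+1>=2)=1 G3=G0=1 G4=1(const) -> 11111

11111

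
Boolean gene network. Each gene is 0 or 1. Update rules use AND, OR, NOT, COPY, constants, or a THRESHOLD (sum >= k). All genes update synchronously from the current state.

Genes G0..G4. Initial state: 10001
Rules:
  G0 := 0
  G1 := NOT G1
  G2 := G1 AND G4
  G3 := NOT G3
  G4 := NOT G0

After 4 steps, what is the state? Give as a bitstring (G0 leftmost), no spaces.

Step 1: G0=0(const) G1=NOT G1=NOT 0=1 G2=G1&G4=0&1=0 G3=NOT G3=NOT 0=1 G4=NOT G0=NOT 1=0 -> 01010
Step 2: G0=0(const) G1=NOT G1=NOT 1=0 G2=G1&G4=1&0=0 G3=NOT G3=NOT 1=0 G4=NOT G0=NOT 0=1 -> 00001
Step 3: G0=0(const) G1=NOT G1=NOT 0=1 G2=G1&G4=0&1=0 G3=NOT G3=NOT 0=1 G4=NOT G0=NOT 0=1 -> 01011
Step 4: G0=0(const) G1=NOT G1=NOT 1=0 G2=G1&G4=1&1=1 G3=NOT G3=NOT 1=0 G4=NOT G0=NOT 0=1 -> 00101

00101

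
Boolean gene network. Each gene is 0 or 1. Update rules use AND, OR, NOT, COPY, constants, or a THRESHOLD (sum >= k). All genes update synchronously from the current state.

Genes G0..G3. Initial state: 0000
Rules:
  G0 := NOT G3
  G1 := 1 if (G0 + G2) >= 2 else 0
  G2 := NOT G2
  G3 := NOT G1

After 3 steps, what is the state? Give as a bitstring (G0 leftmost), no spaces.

Step 1: G0=NOT G3=NOT 0=1 G1=(0+0>=2)=0 G2=NOT G2=NOT 0=1 G3=NOT G1=NOT 0=1 -> 1011
Step 2: G0=NOT G3=NOT 1=0 G1=(1+1>=2)=1 G2=NOT G2=NOT 1=0 G3=NOT G1=NOT 0=1 -> 0101
Step 3: G0=NOT G3=NOT 1=0 G1=(0+0>=2)=0 G2=NOT G2=NOT 0=1 G3=NOT G1=NOT 1=0 -> 0010

0010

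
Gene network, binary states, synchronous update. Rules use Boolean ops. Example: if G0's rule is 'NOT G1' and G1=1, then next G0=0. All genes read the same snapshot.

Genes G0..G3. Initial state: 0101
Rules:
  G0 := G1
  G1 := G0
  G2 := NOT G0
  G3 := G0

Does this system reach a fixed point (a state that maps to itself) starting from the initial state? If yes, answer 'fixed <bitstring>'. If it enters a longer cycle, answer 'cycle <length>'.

Answer: cycle 2

Derivation:
Step 0: 0101
Step 1: G0=G1=1 G1=G0=0 G2=NOT G0=NOT 0=1 G3=G0=0 -> 1010
Step 2: G0=G1=0 G1=G0=1 G2=NOT G0=NOT 1=0 G3=G0=1 -> 0101
Cycle of length 2 starting at step 0 -> no fixed point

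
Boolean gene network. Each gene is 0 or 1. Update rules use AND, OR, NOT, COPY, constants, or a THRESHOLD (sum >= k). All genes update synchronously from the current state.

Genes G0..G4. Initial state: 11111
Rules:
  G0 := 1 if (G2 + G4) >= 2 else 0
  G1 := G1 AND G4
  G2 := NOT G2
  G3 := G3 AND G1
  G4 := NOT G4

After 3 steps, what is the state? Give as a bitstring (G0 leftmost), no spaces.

Step 1: G0=(1+1>=2)=1 G1=G1&G4=1&1=1 G2=NOT G2=NOT 1=0 G3=G3&G1=1&1=1 G4=NOT G4=NOT 1=0 -> 11010
Step 2: G0=(0+0>=2)=0 G1=G1&G4=1&0=0 G2=NOT G2=NOT 0=1 G3=G3&G1=1&1=1 G4=NOT G4=NOT 0=1 -> 00111
Step 3: G0=(1+1>=2)=1 G1=G1&G4=0&1=0 G2=NOT G2=NOT 1=0 G3=G3&G1=1&0=0 G4=NOT G4=NOT 1=0 -> 10000

10000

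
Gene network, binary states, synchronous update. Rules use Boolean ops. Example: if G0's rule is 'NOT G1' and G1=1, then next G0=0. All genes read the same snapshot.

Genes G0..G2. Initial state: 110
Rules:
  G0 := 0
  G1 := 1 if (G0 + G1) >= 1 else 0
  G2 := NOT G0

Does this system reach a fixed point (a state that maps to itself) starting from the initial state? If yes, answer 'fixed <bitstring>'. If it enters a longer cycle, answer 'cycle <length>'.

Step 0: 110
Step 1: G0=0(const) G1=(1+1>=1)=1 G2=NOT G0=NOT 1=0 -> 010
Step 2: G0=0(const) G1=(0+1>=1)=1 G2=NOT G0=NOT 0=1 -> 011
Step 3: G0=0(const) G1=(0+1>=1)=1 G2=NOT G0=NOT 0=1 -> 011
Fixed point reached at step 2: 011

Answer: fixed 011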